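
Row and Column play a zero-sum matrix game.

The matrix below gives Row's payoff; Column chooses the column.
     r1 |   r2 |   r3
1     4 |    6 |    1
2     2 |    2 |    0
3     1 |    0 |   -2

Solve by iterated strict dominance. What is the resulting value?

1

Row 2 is strictly dominated by row 1 (4>2, 6>2, 1>0); eliminate 2.
Row 3 is strictly dominated by row 1 (4>1, 6>0, 1>-2); eliminate 3.
Column r2 is strictly dominated by r1 for Column (4<6); eliminate r2.
Column r1 is strictly dominated by r3 for Column (1<4); eliminate r1.
Only (1, r3) remains, with payoff 1.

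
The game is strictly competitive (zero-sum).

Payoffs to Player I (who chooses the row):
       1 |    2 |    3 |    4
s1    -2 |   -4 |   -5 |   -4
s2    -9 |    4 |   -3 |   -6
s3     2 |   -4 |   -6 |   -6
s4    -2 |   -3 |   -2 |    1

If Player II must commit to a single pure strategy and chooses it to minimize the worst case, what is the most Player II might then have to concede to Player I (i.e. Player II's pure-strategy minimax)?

-2

The worst case (largest entry) in each column is 1: 2, 2: 4, 3: -2, 4: 1.
The best (smallest) of these is -2.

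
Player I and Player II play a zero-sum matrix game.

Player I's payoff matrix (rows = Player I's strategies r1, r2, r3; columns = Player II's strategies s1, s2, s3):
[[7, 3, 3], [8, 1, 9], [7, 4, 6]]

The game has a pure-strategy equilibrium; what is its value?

4

Row minima: 3, 1, 4 → Player I's maximin is 4.
Column maxima: 8, 4, 9 → Player II's minimax is 4.
They coincide at (r3, s2), so the value is 4.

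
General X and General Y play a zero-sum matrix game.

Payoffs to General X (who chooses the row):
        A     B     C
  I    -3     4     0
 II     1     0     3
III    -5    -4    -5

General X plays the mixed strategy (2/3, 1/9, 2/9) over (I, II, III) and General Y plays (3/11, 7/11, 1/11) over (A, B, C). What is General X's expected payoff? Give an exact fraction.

8/33

Against (3/11, 7/11, 1/11), each row's expected payoff is I: 19/11; II: 6/11; III: -48/11.
Taking the (2/3, 1/9, 2/9)-weighted average: (2/3)·(19/11) + (1/9)·(6/11) + (2/9)·(-48/11) = 8/33.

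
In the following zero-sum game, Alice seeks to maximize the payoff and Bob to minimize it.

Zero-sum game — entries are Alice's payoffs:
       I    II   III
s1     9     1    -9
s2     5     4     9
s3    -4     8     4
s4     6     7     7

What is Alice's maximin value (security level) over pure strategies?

6

The worst-case payoff for each row is s1: -9, s2: 4, s3: -4, s4: 6.
The best of these is 6.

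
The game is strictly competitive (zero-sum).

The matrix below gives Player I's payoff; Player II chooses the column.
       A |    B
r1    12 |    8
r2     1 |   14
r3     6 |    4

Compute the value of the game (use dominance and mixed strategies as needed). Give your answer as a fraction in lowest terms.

Row r3 is strictly dominated by row r1, so Player I never plays it.
The remaining 2×2 game on (r1, r2) × (A, B) has no saddle point. Let Player I play r1 with probability p; indifference gives 12p + (1−p) = 8p + 14(1−p), so p = 13/17.
Similarly Player II's optimal q on A is 6/17, and the value is 12·(6/17) + (8)·(11/17) = 160/17.

160/17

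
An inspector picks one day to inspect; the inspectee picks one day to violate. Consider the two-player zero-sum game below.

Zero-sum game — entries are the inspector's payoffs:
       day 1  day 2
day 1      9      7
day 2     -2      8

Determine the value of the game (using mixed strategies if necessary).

43/6

Row minima are 7 and -2, so the inspector's maximin is 7; column maxima are 9 and 8, so the inspectee's minimax is 8. These differ, so the equilibrium is in mixed strategies.
Let the inspector play day 1 with probability p. The inspectee is indifferent when 9p − 2(1−p) = 7p + 8(1−p), giving p = 5/6.
Let the inspectee play day 1 with probability q. The inspector is indifferent when 9q + 7(1−q) = −2q + 8(1−q), giving q = 1/12.
The value is 9·(1/12) + (7)·(11/12) = 43/6.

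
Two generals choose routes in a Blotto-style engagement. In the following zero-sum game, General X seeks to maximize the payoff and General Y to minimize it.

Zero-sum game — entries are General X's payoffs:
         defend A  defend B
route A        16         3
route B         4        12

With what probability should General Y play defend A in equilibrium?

Row minima are 3 and 4, so General X's maximin is 4; column maxima are 16 and 12, so General Y's minimax is 12. These differ, so the equilibrium is in mixed strategies.
Let General Y play defend A with probability q. General X is indifferent when 16q + 3(1−q) = 4q + 12(1−q), giving q = 3/7.

3/7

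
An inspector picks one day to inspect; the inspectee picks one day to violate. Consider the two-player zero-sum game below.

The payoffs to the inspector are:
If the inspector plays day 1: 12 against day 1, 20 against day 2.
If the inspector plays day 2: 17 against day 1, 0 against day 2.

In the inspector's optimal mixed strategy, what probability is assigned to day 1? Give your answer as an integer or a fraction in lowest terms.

Row minima are 12 and 0, so the inspector's maximin is 12; column maxima are 17 and 20, so the inspectee's minimax is 17. These differ, so the equilibrium is in mixed strategies.
Let the inspector play day 1 with probability p. The inspectee is indifferent when 12p + 17(1−p) = 20p, giving p = 17/25.

17/25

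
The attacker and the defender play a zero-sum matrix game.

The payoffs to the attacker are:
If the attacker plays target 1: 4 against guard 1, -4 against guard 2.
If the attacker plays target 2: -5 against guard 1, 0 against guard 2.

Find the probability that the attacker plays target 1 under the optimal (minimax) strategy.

Row minima are -4 and -5, so the attacker's maximin is -4; column maxima are 4 and 0, so the defender's minimax is 0. These differ, so the equilibrium is in mixed strategies.
Let the attacker play target 1 with probability p. The defender is indifferent when 4p − 5(1−p) = −4p, giving p = 5/13.

5/13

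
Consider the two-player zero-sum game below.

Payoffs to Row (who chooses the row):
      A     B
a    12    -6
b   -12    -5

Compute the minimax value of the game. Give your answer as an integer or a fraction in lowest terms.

-132/25

Row minima are -6 and -12, so Row's maximin is -6; column maxima are 12 and -5, so Column's minimax is -5. These differ, so the equilibrium is in mixed strategies.
Let Row play a with probability p. Column is indifferent when 12p − 12(1−p) = −6p − 5(1−p), giving p = 7/25.
Let Column play A with probability q. Row is indifferent when 12q − 6(1−q) = −12q − 5(1−q), giving q = 1/25.
The value is 12·(1/25) + (-6)·(24/25) = -132/25.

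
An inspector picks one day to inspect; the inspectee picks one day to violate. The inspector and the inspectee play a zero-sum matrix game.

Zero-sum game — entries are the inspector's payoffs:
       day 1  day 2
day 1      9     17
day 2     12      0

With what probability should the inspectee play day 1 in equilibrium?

Row minima are 9 and 0, so the inspector's maximin is 9; column maxima are 12 and 17, so the inspectee's minimax is 12. These differ, so the equilibrium is in mixed strategies.
Let the inspectee play day 1 with probability q. The inspector is indifferent when 9q + 17(1−q) = 12q, giving q = 17/20.

17/20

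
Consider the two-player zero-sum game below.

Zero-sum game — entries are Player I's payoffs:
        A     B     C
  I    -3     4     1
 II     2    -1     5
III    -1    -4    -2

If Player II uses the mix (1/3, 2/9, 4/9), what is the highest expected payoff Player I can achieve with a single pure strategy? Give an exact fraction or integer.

8/3

I: (-3)·(1/3) + (4)·(2/9) + (1)·(4/9) = 1/3.
II: (2)·(1/3) + (-1)·(2/9) + (5)·(4/9) = 8/3.
III: (-1)·(1/3) + (-4)·(2/9) + (-2)·(4/9) = -19/9.
The best pure response is II with expected payoff 8/3.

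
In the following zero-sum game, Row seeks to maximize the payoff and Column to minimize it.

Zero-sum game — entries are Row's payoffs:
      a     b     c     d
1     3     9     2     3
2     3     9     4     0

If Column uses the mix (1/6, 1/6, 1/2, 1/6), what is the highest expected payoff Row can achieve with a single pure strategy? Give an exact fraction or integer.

1: (3)·(1/6) + (9)·(1/6) + (2)·(1/2) + (3)·(1/6) = 7/2.
2: (3)·(1/6) + (9)·(1/6) + (4)·(1/2) + (0)·(1/6) = 4.
The best pure response is 2 with expected payoff 4.

4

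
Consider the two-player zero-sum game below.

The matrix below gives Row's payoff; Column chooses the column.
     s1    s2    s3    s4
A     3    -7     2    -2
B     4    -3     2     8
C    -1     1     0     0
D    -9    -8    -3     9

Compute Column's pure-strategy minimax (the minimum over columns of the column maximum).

The worst case (largest entry) in each column is s1: 4, s2: 1, s3: 2, s4: 9.
The best (smallest) of these is 1.

1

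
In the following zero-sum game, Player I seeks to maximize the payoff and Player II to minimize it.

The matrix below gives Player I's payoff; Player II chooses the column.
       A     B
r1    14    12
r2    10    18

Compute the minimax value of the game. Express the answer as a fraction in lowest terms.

66/5

Row minima are 12 and 10, so Player I's maximin is 12; column maxima are 14 and 18, so Player II's minimax is 14. These differ, so the equilibrium is in mixed strategies.
Let Player I play r1 with probability p. Player II is indifferent when 14p + 10(1−p) = 12p + 18(1−p), giving p = 4/5.
Let Player II play A with probability q. Player I is indifferent when 14q + 12(1−q) = 10q + 18(1−q), giving q = 3/5.
The value is 14·(3/5) + (12)·(2/5) = 66/5.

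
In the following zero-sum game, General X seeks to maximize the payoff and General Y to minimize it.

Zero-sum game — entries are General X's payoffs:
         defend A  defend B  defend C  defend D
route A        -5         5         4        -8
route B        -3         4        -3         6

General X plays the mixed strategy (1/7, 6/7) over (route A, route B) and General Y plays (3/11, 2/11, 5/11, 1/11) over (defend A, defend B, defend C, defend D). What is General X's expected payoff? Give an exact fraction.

Against (3/11, 2/11, 5/11, 1/11), each row's expected payoff is route A: 7/11; route B: -10/11.
Taking the (1/7, 6/7)-weighted average: (1/7)·(7/11) + (6/7)·(-10/11) = -53/77.

-53/77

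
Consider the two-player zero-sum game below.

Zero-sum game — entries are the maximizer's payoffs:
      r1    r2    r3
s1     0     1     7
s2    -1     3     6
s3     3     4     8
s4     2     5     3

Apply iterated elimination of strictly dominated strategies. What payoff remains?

3

Row s2 is strictly dominated by row s3 (3>-1, 4>3, 8>6); eliminate s2.
Row s1 is strictly dominated by row s3 (3>0, 4>1, 8>7); eliminate s1.
Column r2 is strictly dominated by r1 for the minimizer (3<4, 2<5); eliminate r2.
Column r3 is strictly dominated by r1 for the minimizer (3<8, 2<3); eliminate r3.
Row s4 is strictly dominated by row s3 (3>2); eliminate s4.
Only (s3, r1) remains, with payoff 3.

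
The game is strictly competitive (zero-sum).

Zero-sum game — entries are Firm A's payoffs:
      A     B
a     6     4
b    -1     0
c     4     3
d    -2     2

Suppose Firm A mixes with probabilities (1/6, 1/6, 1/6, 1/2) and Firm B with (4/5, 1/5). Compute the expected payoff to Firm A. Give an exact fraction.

Against (4/5, 1/5), each row's expected payoff is a: 28/5; b: -4/5; c: 19/5; d: -6/5.
Taking the (1/6, 1/6, 1/6, 1/2)-weighted average: (1/6)·(28/5) + (1/6)·(-4/5) + (1/6)·(19/5) + (1/2)·(-6/5) = 5/6.

5/6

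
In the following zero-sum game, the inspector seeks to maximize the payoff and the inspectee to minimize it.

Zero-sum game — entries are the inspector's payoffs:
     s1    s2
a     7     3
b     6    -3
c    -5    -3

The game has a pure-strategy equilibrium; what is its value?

Row minima: 3, -3, -5 → the inspector's maximin is 3.
Column maxima: 7, 3 → the inspectee's minimax is 3.
They coincide at (a, s2), so the value is 3.

3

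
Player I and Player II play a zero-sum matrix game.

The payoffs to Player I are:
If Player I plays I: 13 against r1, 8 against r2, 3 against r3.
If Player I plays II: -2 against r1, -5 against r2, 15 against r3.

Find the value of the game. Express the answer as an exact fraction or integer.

Column r1 is strictly dominated by r2 for Player II (it gives Player I more in every row).
The remaining 2×2 game on (I, II) × (r2, r3) has no saddle point. Let Player I play I with probability p; indifference gives 8p − 5(1−p) = 3p + 15(1−p), so p = 4/5.
Similarly Player II's optimal q on r2 is 12/25, and the value is 8·(12/25) + (3)·(13/25) = 27/5.

27/5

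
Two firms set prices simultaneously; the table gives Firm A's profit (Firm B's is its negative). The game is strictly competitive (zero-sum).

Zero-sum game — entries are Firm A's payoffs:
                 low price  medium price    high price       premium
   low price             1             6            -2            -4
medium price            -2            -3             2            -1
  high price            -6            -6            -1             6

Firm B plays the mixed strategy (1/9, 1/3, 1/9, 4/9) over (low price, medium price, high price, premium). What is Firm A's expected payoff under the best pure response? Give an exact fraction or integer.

1/9

low price: (1)·(1/9) + (6)·(1/3) + (-2)·(1/9) + (-4)·(4/9) = 1/9.
medium price: (-2)·(1/9) + (-3)·(1/3) + (2)·(1/9) + (-1)·(4/9) = -13/9.
high price: (-6)·(1/9) + (-6)·(1/3) + (-1)·(1/9) + (6)·(4/9) = -1/9.
The best pure response is low price with expected payoff 1/9.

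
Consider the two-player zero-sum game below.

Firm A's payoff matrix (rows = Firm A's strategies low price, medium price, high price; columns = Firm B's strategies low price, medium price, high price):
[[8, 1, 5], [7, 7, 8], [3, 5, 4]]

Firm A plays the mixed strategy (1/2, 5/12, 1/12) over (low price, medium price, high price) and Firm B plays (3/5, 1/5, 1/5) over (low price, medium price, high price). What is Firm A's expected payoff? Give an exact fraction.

63/10

Against (3/5, 1/5, 1/5), each row's expected payoff is low price: 6; medium price: 36/5; high price: 18/5.
Taking the (1/2, 5/12, 1/12)-weighted average: (1/2)·(6) + (5/12)·(36/5) + (1/12)·(18/5) = 63/10.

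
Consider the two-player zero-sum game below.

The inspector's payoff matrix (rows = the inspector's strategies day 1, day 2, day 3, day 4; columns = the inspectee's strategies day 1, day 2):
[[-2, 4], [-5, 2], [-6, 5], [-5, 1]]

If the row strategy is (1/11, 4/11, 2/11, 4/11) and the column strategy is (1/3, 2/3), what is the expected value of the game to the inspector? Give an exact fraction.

-2/33

Against (1/3, 2/3), each row's expected payoff is day 1: 2; day 2: -1/3; day 3: 4/3; day 4: -1.
Taking the (1/11, 4/11, 2/11, 4/11)-weighted average: (1/11)·(2) + (4/11)·(-1/3) + (2/11)·(4/3) + (4/11)·(-1) = -2/33.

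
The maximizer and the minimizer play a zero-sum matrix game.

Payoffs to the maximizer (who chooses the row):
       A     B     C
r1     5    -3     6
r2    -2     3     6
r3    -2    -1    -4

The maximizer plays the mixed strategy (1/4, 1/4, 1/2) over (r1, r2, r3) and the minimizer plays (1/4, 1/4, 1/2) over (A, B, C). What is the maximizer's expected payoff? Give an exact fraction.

Against (1/4, 1/4, 1/2), each row's expected payoff is r1: 7/2; r2: 13/4; r3: -11/4.
Taking the (1/4, 1/4, 1/2)-weighted average: (1/4)·(7/2) + (1/4)·(13/4) + (1/2)·(-11/4) = 5/16.

5/16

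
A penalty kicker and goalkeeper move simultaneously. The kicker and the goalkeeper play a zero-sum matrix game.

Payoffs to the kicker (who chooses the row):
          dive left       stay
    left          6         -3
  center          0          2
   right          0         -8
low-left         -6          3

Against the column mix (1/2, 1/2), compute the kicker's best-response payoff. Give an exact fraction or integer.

left: (6)·(1/2) + (-3)·(1/2) = 3/2.
center: (0)·(1/2) + (2)·(1/2) = 1.
right: (0)·(1/2) + (-8)·(1/2) = -4.
low-left: (-6)·(1/2) + (3)·(1/2) = -3/2.
The best pure response is left with expected payoff 3/2.

3/2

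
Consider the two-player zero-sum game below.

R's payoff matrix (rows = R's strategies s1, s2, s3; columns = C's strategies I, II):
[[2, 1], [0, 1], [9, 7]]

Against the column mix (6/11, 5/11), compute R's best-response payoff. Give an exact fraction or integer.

s1: (2)·(6/11) + (1)·(5/11) = 17/11.
s2: (0)·(6/11) + (1)·(5/11) = 5/11.
s3: (9)·(6/11) + (7)·(5/11) = 89/11.
The best pure response is s3 with expected payoff 89/11.

89/11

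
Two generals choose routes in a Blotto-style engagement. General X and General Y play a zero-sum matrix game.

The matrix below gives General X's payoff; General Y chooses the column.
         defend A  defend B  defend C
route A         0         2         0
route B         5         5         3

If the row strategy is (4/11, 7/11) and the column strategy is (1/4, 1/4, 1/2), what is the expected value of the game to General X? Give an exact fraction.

Against (1/4, 1/4, 1/2), each row's expected payoff is route A: 1/2; route B: 4.
Taking the (4/11, 7/11)-weighted average: (4/11)·(1/2) + (7/11)·(4) = 30/11.

30/11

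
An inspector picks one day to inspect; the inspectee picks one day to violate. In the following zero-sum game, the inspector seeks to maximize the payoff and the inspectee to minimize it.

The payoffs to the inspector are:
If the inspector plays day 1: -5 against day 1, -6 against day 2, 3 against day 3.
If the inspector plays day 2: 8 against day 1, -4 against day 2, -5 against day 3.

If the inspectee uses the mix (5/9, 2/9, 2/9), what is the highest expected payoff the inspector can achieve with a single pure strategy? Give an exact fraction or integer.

22/9

day 1: (-5)·(5/9) + (-6)·(2/9) + (3)·(2/9) = -31/9.
day 2: (8)·(5/9) + (-4)·(2/9) + (-5)·(2/9) = 22/9.
The best pure response is day 2 with expected payoff 22/9.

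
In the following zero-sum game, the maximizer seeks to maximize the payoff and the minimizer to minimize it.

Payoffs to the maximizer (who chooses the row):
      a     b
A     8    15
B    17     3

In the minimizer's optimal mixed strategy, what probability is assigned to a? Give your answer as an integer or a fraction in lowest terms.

Row minima are 8 and 3, so the maximizer's maximin is 8; column maxima are 17 and 15, so the minimizer's minimax is 15. These differ, so the equilibrium is in mixed strategies.
Let the minimizer play a with probability q. The maximizer is indifferent when 8q + 15(1−q) = 17q + 3(1−q), giving q = 4/7.

4/7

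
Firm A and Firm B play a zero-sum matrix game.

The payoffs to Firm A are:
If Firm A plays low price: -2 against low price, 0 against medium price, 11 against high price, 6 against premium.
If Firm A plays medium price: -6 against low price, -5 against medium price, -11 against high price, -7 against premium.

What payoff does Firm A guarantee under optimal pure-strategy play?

Row minima: -2, -11 → Firm A's maximin is -2.
Column maxima: -2, 0, 11, 6 → Firm B's minimax is -2.
They coincide at (low price, low price), so the value is -2.

-2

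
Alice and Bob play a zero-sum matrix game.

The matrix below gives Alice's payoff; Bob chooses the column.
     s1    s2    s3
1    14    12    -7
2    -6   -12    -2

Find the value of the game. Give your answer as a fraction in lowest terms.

-108/29

Column s1 is strictly dominated by s2 for Bob (it gives Alice more in every row).
The remaining 2×2 game on (1, 2) × (s2, s3) has no saddle point. Let Alice play 1 with probability p; indifference gives 12p − 12(1−p) = −7p − 2(1−p), so p = 10/29.
Similarly Bob's optimal q on s2 is 5/29, and the value is 12·(5/29) + (-7)·(24/29) = -108/29.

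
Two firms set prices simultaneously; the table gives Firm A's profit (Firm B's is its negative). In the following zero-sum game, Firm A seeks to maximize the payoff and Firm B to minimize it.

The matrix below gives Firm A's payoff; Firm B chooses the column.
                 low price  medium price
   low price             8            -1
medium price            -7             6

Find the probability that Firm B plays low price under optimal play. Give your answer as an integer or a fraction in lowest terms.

7/22

Row minima are -1 and -7, so Firm A's maximin is -1; column maxima are 8 and 6, so Firm B's minimax is 6. These differ, so the equilibrium is in mixed strategies.
Let Firm B play low price with probability q. Firm A is indifferent when 8q − (1−q) = −7q + 6(1−q), giving q = 7/22.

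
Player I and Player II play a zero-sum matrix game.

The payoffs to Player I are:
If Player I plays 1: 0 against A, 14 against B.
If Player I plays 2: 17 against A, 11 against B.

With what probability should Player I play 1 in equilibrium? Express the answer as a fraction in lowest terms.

Row minima are 0 and 11, so Player I's maximin is 11; column maxima are 17 and 14, so Player II's minimax is 14. These differ, so the equilibrium is in mixed strategies.
Let Player I play 1 with probability p. Player II is indifferent when 17(1−p) = 14p + 11(1−p), giving p = 3/10.

3/10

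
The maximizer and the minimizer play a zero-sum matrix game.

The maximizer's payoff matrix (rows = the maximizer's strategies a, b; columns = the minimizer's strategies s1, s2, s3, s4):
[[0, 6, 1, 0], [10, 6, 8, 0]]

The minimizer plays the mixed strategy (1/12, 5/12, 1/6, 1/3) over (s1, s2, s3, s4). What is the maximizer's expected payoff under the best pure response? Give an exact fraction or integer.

14/3

a: (0)·(1/12) + (6)·(5/12) + (1)·(1/6) + (0)·(1/3) = 8/3.
b: (10)·(1/12) + (6)·(5/12) + (8)·(1/6) + (0)·(1/3) = 14/3.
The best pure response is b with expected payoff 14/3.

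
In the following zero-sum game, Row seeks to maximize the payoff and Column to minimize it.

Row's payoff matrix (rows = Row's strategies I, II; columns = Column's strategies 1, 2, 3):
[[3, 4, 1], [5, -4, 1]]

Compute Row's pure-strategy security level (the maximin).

The worst-case payoff for each row is I: 1, II: -4.
The best of these is 1.

1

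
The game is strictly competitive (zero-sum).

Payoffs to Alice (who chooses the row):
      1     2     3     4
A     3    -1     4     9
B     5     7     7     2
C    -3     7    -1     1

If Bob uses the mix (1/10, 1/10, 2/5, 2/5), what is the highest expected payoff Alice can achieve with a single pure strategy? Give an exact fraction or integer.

27/5

A: (3)·(1/10) + (-1)·(1/10) + (4)·(2/5) + (9)·(2/5) = 27/5.
B: (5)·(1/10) + (7)·(1/10) + (7)·(2/5) + (2)·(2/5) = 24/5.
C: (-3)·(1/10) + (7)·(1/10) + (-1)·(2/5) + (1)·(2/5) = 2/5.
The best pure response is A with expected payoff 27/5.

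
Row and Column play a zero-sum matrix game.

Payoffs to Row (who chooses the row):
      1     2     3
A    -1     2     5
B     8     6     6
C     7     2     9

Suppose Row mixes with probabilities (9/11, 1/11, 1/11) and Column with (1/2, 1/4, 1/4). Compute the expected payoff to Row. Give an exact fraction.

Against (1/2, 1/4, 1/4), each row's expected payoff is A: 5/4; B: 7; C: 25/4.
Taking the (9/11, 1/11, 1/11)-weighted average: (9/11)·(5/4) + (1/11)·(7) + (1/11)·(25/4) = 49/22.

49/22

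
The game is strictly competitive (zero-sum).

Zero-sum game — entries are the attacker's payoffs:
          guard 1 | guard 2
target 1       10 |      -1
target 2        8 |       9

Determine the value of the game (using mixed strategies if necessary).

Row minima are -1 and 8, so the attacker's maximin is 8; column maxima are 10 and 9, so the defender's minimax is 9. These differ, so the equilibrium is in mixed strategies.
Let the attacker play target 1 with probability p. The defender is indifferent when 10p + 8(1−p) = −p + 9(1−p), giving p = 1/12.
Let the defender play guard 1 with probability q. The attacker is indifferent when 10q − (1−q) = 8q + 9(1−q), giving q = 5/6.
The value is 10·(5/6) + (-1)·(1/6) = 49/6.

49/6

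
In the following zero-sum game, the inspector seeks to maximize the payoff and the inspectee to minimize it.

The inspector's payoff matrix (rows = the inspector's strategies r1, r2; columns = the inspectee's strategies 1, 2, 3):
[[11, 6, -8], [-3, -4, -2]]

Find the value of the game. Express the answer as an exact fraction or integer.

Column 1 is strictly dominated by 2 for the inspectee (it gives the inspector more in every row).
The remaining 2×2 game on (r1, r2) × (2, 3) has no saddle point. Let the inspector play r1 with probability p; indifference gives 6p − 4(1−p) = −8p − 2(1−p), so p = 1/8.
Similarly the inspectee's optimal q on 2 is 3/8, and the value is 6·(3/8) + (-8)·(5/8) = -11/4.

-11/4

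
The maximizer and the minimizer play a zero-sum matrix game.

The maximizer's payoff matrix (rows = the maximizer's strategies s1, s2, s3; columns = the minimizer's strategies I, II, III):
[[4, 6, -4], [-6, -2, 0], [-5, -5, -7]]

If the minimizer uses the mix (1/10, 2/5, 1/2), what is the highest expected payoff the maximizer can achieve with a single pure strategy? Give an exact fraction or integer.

s1: (4)·(1/10) + (6)·(2/5) + (-4)·(1/2) = 4/5.
s2: (-6)·(1/10) + (-2)·(2/5) + (0)·(1/2) = -7/5.
s3: (-5)·(1/10) + (-5)·(2/5) + (-7)·(1/2) = -6.
The best pure response is s1 with expected payoff 4/5.

4/5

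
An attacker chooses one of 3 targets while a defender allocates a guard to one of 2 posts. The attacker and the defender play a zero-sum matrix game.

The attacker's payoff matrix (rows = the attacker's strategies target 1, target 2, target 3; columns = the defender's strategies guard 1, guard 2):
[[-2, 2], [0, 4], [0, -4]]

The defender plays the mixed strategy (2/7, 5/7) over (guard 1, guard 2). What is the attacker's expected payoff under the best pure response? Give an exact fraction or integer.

target 1: (-2)·(2/7) + (2)·(5/7) = 6/7.
target 2: (0)·(2/7) + (4)·(5/7) = 20/7.
target 3: (0)·(2/7) + (-4)·(5/7) = -20/7.
The best pure response is target 2 with expected payoff 20/7.

20/7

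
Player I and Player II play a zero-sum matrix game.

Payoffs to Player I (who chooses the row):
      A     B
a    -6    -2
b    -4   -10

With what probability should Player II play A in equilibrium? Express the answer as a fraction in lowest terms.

4/5

Row minima are -6 and -10, so Player I's maximin is -6; column maxima are -4 and -2, so Player II's minimax is -4. These differ, so the equilibrium is in mixed strategies.
Let Player II play A with probability q. Player I is indifferent when −6q − 2(1−q) = −4q − 10(1−q), giving q = 4/5.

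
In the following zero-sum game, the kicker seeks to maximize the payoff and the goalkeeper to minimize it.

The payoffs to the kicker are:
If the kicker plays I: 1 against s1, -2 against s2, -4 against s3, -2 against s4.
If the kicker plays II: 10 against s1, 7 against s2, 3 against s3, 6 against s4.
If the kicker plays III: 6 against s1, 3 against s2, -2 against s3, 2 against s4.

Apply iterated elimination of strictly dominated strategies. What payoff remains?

Column s2 is strictly dominated by s3 for the goalkeeper (-4<-2, 3<7, -2<3); eliminate s2.
Column s4 is strictly dominated by s3 for the goalkeeper (-4<-2, 3<6, -2<2); eliminate s4.
Column s1 is strictly dominated by s3 for the goalkeeper (-4<1, 3<10, -2<6); eliminate s1.
Row III is strictly dominated by row II (3>-2); eliminate III.
Row I is strictly dominated by row II (3>-4); eliminate I.
Only (II, s3) remains, with payoff 3.

3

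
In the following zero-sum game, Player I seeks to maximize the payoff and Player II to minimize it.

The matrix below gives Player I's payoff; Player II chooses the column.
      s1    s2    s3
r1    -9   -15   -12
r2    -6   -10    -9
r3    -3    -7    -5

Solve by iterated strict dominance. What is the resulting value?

-7

Column s3 is strictly dominated by s2 for Player II (-15<-12, -10<-9, -7<-5); eliminate s3.
Row r2 is strictly dominated by row r3 (-3>-6, -7>-10); eliminate r2.
Row r1 is strictly dominated by row r3 (-3>-9, -7>-15); eliminate r1.
Column s1 is strictly dominated by s2 for Player II (-7<-3); eliminate s1.
Only (r3, s2) remains, with payoff -7.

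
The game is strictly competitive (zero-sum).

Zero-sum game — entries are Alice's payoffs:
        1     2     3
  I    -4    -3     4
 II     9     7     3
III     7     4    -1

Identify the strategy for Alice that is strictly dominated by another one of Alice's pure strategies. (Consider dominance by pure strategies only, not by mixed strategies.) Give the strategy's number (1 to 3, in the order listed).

Compare III with II: 9 > 7, 7 > 4, 3 > -1.
So II strictly dominates III for Alice; III is strictly dominated.

3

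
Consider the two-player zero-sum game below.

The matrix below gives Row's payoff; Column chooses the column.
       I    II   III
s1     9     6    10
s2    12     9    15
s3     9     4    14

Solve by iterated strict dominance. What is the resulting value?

9

Column I is strictly dominated by II for Column (6<9, 9<12, 4<9); eliminate I.
Column III is strictly dominated by II for Column (6<10, 9<15, 4<14); eliminate III.
Row s1 is strictly dominated by row s2 (9>6); eliminate s1.
Row s3 is strictly dominated by row s2 (9>4); eliminate s3.
Only (s2, II) remains, with payoff 9.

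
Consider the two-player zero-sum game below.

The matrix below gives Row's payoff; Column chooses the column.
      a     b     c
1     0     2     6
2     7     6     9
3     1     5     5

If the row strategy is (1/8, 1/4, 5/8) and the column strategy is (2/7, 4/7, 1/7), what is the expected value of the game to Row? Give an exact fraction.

243/56

Against (2/7, 4/7, 1/7), each row's expected payoff is 1: 2; 2: 47/7; 3: 27/7.
Taking the (1/8, 1/4, 5/8)-weighted average: (1/8)·(2) + (1/4)·(47/7) + (5/8)·(27/7) = 243/56.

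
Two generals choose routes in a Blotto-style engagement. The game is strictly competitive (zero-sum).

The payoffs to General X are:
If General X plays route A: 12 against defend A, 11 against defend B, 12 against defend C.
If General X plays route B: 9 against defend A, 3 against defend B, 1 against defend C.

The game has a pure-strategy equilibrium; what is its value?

11

Row minima: 11, 1 → General X's maximin is 11.
Column maxima: 12, 11, 12 → General Y's minimax is 11.
They coincide at (route A, defend B), so the value is 11.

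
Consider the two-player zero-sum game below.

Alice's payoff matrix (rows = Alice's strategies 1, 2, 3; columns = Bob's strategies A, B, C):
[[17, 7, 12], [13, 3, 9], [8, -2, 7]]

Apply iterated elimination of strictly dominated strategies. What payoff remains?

Row 2 is strictly dominated by row 1 (17>13, 7>3, 12>9); eliminate 2.
Column C is strictly dominated by B for Bob (7<12, -2<7); eliminate C.
Column A is strictly dominated by B for Bob (7<17, -2<8); eliminate A.
Row 3 is strictly dominated by row 1 (7>-2); eliminate 3.
Only (1, B) remains, with payoff 7.

7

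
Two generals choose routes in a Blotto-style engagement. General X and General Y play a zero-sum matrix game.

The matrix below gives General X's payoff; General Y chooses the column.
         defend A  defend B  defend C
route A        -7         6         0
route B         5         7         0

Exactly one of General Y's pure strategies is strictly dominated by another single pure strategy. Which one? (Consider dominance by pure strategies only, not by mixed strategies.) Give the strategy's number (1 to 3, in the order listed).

2

General Y prefers columns that give General X less. Compare defend B with defend A: -7 < 6, 5 < 7.
So defend A strictly dominates defend B for General Y; defend B is strictly dominated.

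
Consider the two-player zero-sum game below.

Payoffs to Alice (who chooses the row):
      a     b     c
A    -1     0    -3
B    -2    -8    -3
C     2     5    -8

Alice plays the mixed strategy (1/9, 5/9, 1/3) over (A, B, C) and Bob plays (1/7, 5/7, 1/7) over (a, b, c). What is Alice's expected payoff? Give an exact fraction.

-172/63

Against (1/7, 5/7, 1/7), each row's expected payoff is A: -4/7; B: -45/7; C: 19/7.
Taking the (1/9, 5/9, 1/3)-weighted average: (1/9)·(-4/7) + (5/9)·(-45/7) + (1/3)·(19/7) = -172/63.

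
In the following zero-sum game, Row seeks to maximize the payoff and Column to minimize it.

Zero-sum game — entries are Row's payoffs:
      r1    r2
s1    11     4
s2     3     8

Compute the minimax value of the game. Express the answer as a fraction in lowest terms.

19/3

Row minima are 4 and 3, so Row's maximin is 4; column maxima are 11 and 8, so Column's minimax is 8. These differ, so the equilibrium is in mixed strategies.
Let Row play s1 with probability p. Column is indifferent when 11p + 3(1−p) = 4p + 8(1−p), giving p = 5/12.
Let Column play r1 with probability q. Row is indifferent when 11q + 4(1−q) = 3q + 8(1−q), giving q = 1/3.
The value is 11·(1/3) + (4)·(2/3) = 19/3.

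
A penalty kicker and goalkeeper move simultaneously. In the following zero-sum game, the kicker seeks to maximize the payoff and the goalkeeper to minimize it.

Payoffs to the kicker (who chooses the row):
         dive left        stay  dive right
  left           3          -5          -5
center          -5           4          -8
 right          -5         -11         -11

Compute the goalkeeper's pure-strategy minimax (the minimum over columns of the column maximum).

-5

The worst case (largest entry) in each column is dive left: 3, stay: 4, dive right: -5.
The best (smallest) of these is -5.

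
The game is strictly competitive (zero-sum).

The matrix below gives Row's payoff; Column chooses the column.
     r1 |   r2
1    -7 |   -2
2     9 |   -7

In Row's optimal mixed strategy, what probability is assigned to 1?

Row minima are -7 and -7, so Row's maximin is -7; column maxima are 9 and -2, so Column's minimax is -2. These differ, so the equilibrium is in mixed strategies.
Let Row play 1 with probability p. Column is indifferent when −7p + 9(1−p) = −2p − 7(1−p), giving p = 16/21.

16/21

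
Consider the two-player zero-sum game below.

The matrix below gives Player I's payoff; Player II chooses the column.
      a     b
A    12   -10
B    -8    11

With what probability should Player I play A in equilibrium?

19/41

Row minima are -10 and -8, so Player I's maximin is -8; column maxima are 12 and 11, so Player II's minimax is 11. These differ, so the equilibrium is in mixed strategies.
Let Player I play A with probability p. Player II is indifferent when 12p − 8(1−p) = −10p + 11(1−p), giving p = 19/41.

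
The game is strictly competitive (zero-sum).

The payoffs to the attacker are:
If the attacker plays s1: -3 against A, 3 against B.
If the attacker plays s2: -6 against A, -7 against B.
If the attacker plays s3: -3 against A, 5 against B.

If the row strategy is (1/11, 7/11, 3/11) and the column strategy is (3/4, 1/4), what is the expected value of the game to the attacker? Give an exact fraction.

Against (3/4, 1/4), each row's expected payoff is s1: -3/2; s2: -25/4; s3: -1.
Taking the (1/11, 7/11, 3/11)-weighted average: (1/11)·(-3/2) + (7/11)·(-25/4) + (3/11)·(-1) = -193/44.

-193/44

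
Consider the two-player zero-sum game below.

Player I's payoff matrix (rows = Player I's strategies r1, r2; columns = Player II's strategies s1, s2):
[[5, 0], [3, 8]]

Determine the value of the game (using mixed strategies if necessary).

4

Row minima are 0 and 3, so Player I's maximin is 3; column maxima are 5 and 8, so Player II's minimax is 5. These differ, so the equilibrium is in mixed strategies.
Let Player I play r1 with probability p. Player II is indifferent when 5p + 3(1−p) = 8(1−p), giving p = 1/2.
Let Player II play s1 with probability q. Player I is indifferent when 5q = 3q + 8(1−q), giving q = 4/5.
The value is 5·(4/5) + (0)·(1/5) = 4.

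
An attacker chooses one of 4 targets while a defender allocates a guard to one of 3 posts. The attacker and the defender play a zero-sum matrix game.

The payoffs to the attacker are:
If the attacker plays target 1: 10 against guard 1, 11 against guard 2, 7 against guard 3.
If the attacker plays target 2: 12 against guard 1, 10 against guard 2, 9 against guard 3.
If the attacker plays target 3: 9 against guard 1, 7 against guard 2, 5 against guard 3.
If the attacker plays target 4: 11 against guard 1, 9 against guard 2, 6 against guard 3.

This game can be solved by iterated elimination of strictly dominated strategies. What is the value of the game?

9

Row target 4 is strictly dominated by row target 2 (12>11, 10>9, 9>6); eliminate target 4.
Row target 3 is strictly dominated by row target 1 (10>9, 11>7, 7>5); eliminate target 3.
Column guard 1 is strictly dominated by guard 3 for the defender (7<10, 9<12); eliminate guard 1.
Column guard 2 is strictly dominated by guard 3 for the defender (7<11, 9<10); eliminate guard 2.
Row target 1 is strictly dominated by row target 2 (9>7); eliminate target 1.
Only (target 2, guard 3) remains, with payoff 9.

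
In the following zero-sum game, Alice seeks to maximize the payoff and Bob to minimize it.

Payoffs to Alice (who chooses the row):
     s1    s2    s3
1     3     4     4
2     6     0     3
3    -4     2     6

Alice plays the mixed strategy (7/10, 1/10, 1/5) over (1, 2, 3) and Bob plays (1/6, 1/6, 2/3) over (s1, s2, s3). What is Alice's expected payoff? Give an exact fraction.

223/60

Against (1/6, 1/6, 2/3), each row's expected payoff is 1: 23/6; 2: 3; 3: 11/3.
Taking the (7/10, 1/10, 1/5)-weighted average: (7/10)·(23/6) + (1/10)·(3) + (1/5)·(11/3) = 223/60.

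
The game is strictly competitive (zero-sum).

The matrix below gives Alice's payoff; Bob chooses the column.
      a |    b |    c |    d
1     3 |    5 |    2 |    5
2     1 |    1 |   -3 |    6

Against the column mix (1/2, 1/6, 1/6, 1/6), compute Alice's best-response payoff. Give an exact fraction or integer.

1: (3)·(1/2) + (5)·(1/6) + (2)·(1/6) + (5)·(1/6) = 7/2.
2: (1)·(1/2) + (1)·(1/6) + (-3)·(1/6) + (6)·(1/6) = 7/6.
The best pure response is 1 with expected payoff 7/2.

7/2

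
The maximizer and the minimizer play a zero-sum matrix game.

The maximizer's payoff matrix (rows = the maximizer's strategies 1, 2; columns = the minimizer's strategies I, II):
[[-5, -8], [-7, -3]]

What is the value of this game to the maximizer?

Row minima are -8 and -7, so the maximizer's maximin is -7; column maxima are -5 and -3, so the minimizer's minimax is -5. These differ, so the equilibrium is in mixed strategies.
Let the maximizer play 1 with probability p. The minimizer is indifferent when −5p − 7(1−p) = −8p − 3(1−p), giving p = 4/7.
Let the minimizer play I with probability q. The maximizer is indifferent when −5q − 8(1−q) = −7q − 3(1−q), giving q = 5/7.
The value is -5·(5/7) + (-8)·(2/7) = -41/7.

-41/7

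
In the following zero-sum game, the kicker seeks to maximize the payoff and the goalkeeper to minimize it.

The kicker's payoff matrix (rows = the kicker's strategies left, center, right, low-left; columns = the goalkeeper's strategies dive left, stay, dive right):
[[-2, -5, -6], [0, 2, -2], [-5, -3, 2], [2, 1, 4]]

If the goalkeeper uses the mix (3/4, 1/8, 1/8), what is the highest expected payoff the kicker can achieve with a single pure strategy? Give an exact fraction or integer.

17/8

left: (-2)·(3/4) + (-5)·(1/8) + (-6)·(1/8) = -23/8.
center: (0)·(3/4) + (2)·(1/8) + (-2)·(1/8) = 0.
right: (-5)·(3/4) + (-3)·(1/8) + (2)·(1/8) = -31/8.
low-left: (2)·(3/4) + (1)·(1/8) + (4)·(1/8) = 17/8.
The best pure response is low-left with expected payoff 17/8.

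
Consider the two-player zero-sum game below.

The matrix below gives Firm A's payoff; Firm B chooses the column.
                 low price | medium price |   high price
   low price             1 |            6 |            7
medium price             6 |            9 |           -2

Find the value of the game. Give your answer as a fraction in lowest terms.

Column medium price is strictly dominated by low price for Firm B (it gives Firm A more in every row).
The remaining 2×2 game on (low price, medium price) × (low price, high price) has no saddle point. Let Firm A play low price with probability p; indifference gives p + 6(1−p) = 7p − 2(1−p), so p = 4/7.
Similarly Firm B's optimal q on low price is 9/14, and the value is 1·(9/14) + (7)·(5/14) = 22/7.

22/7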